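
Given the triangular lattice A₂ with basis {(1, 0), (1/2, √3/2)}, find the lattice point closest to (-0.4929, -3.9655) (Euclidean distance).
(-0.5, -4.33)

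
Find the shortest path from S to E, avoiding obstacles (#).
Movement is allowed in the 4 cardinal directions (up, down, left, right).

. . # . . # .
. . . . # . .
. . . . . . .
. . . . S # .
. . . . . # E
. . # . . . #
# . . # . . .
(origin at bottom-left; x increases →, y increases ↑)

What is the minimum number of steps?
5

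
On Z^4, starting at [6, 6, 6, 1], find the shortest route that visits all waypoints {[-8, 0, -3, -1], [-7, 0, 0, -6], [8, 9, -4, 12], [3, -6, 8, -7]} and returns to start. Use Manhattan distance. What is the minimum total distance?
124
(one optimal route: (6, 6, 6, 1) → (8, 9, -4, 12) → (-8, 0, -3, -1) → (-7, 0, 0, -6) → (3, -6, 8, -7) → (6, 6, 6, 1))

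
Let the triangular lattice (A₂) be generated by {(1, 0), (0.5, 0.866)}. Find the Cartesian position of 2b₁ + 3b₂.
(3.5, 2.598)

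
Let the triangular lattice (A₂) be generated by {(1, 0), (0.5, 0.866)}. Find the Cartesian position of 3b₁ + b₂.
(3.5, 0.866)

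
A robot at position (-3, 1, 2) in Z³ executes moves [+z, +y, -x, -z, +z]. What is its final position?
(-4, 2, 3)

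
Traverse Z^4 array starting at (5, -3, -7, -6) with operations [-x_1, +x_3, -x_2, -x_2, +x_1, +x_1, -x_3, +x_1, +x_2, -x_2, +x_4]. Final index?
(7, -5, -7, -5)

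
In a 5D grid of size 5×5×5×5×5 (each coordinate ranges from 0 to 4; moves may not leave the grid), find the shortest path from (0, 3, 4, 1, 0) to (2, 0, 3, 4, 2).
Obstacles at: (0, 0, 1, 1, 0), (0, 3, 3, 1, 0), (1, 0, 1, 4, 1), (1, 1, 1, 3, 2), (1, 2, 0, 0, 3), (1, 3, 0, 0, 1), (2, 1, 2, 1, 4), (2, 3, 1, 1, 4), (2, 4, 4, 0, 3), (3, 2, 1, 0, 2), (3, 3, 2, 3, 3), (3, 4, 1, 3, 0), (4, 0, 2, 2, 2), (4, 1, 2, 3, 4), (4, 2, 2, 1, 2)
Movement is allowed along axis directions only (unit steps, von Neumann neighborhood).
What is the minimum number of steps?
11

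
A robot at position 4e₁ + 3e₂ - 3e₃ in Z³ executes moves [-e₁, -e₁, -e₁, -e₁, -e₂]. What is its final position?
(0, 2, -3)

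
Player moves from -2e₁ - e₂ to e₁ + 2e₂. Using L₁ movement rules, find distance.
6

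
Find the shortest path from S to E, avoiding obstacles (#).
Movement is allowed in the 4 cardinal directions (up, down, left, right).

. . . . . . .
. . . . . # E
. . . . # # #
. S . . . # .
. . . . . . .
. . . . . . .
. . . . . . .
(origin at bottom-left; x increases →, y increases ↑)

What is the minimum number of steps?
9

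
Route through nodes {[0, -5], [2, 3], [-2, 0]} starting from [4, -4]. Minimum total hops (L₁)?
19
(one optimal route: (4, -4) → (0, -5) → (-2, 0) → (2, 3))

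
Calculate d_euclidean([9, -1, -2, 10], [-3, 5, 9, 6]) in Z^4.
17.8045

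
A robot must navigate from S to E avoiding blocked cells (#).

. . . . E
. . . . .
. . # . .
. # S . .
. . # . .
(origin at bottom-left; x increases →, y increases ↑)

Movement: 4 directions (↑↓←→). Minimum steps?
5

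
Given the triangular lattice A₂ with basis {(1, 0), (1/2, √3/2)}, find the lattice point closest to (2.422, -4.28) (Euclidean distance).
(2.5, -4.33)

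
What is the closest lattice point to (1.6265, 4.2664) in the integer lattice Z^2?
(2, 4)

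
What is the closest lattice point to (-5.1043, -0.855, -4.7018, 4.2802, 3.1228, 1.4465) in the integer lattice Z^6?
(-5, -1, -5, 4, 3, 1)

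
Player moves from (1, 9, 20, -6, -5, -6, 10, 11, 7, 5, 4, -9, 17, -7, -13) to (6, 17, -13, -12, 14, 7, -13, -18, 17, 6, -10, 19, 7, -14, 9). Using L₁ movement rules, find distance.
228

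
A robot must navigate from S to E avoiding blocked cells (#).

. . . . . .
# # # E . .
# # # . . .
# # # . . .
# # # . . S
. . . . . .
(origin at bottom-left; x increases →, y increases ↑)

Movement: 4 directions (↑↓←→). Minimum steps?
5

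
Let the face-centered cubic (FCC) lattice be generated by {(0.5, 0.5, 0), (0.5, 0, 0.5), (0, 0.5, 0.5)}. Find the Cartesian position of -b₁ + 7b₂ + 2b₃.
(3, 0.5, 4.5)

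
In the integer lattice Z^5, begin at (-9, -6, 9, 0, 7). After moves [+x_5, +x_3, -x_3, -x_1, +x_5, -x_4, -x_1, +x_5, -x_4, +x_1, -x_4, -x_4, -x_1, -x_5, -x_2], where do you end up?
(-11, -7, 9, -4, 9)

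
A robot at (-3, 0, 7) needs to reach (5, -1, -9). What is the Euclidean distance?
17.9165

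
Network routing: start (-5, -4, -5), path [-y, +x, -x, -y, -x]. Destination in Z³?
(-6, -6, -5)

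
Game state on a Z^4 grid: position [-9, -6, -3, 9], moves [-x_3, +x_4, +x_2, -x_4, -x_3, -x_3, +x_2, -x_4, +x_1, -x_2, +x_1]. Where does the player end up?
(-7, -5, -6, 8)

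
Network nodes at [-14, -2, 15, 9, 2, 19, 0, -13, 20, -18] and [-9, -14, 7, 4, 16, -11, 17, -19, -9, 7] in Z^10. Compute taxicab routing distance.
151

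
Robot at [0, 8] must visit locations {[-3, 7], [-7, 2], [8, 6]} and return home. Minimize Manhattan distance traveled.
42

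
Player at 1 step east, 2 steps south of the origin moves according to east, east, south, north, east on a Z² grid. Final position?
(4, -2)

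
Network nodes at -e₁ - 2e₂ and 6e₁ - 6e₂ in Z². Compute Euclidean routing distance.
8.06226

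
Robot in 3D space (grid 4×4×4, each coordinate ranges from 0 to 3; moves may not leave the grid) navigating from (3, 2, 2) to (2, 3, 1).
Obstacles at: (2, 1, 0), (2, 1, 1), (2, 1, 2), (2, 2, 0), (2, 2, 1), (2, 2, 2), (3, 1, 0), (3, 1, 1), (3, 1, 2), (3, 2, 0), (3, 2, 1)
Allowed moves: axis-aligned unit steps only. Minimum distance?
3
(one shortest path: (3, 2, 2) → (3, 3, 2) → (2, 3, 2) → (2, 3, 1))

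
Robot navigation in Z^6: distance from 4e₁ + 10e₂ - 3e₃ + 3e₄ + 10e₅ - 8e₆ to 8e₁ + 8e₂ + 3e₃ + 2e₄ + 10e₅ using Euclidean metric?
11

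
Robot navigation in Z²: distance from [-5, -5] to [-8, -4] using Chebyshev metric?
3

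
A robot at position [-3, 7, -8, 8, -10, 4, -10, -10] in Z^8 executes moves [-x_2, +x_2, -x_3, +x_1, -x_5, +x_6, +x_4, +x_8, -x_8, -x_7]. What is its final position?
(-2, 7, -9, 9, -11, 5, -11, -10)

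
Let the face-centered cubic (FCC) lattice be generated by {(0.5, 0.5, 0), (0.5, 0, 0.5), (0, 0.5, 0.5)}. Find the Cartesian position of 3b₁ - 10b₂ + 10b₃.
(-3.5, 6.5, 0)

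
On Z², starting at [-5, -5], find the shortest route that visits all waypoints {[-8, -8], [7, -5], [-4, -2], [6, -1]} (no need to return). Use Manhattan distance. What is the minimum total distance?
32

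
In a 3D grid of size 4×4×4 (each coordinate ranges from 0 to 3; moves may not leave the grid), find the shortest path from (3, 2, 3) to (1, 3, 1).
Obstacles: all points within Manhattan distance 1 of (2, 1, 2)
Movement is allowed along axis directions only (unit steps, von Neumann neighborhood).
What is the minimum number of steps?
5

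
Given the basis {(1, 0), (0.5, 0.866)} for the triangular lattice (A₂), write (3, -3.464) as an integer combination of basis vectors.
5b₁ - 4b₂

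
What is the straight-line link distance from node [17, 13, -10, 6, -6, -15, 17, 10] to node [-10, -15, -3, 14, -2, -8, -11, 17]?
50.2394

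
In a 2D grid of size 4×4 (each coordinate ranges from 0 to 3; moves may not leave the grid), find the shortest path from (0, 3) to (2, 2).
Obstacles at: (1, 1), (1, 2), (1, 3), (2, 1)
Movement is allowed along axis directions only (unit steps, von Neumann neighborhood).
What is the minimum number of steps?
9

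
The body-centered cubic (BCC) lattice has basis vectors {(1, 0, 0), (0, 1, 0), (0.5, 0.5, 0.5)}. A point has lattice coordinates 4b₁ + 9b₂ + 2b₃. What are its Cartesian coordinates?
(5, 10, 1)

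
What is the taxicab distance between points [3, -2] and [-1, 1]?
7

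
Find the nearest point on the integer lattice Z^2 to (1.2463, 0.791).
(1, 1)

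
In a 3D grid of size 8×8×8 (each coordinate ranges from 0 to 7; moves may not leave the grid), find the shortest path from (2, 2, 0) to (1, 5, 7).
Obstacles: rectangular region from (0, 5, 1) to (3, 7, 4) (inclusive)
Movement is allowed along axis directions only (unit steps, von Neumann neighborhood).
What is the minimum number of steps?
11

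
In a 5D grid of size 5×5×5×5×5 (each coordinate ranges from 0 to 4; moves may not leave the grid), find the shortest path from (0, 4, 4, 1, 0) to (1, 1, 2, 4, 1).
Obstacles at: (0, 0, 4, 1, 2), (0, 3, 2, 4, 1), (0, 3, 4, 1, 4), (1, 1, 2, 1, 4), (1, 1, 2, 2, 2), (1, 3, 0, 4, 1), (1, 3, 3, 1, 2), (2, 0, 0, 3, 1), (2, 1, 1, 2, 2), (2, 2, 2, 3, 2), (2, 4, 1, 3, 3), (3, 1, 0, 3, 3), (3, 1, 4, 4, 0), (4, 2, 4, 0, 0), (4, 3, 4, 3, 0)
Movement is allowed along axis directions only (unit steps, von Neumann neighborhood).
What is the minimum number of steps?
10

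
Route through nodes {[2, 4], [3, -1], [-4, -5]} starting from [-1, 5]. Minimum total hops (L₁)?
21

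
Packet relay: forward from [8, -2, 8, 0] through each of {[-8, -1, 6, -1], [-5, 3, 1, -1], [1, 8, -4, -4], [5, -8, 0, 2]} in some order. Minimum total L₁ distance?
79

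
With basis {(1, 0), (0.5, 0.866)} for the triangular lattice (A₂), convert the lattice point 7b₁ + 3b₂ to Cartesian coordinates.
(8.5, 2.598)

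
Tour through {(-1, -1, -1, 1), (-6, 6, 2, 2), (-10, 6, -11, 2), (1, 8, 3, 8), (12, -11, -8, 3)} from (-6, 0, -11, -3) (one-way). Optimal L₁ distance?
102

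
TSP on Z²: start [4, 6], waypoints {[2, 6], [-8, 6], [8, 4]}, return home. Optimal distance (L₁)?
36
(one optimal route: (4, 6) → (2, 6) → (-8, 6) → (8, 4) → (4, 6))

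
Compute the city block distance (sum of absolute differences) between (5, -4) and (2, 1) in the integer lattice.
8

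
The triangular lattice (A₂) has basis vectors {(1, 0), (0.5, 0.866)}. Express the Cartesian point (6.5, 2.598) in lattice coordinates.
5b₁ + 3b₂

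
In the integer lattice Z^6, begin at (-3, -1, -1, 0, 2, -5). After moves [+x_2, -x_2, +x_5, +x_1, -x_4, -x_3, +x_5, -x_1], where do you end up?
(-3, -1, -2, -1, 4, -5)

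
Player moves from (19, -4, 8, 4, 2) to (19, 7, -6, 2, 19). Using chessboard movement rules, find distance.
17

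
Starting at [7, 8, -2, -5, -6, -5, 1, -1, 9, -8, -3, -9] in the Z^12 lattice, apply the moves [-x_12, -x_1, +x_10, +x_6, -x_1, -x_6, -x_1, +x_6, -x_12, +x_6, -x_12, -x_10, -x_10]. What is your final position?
(4, 8, -2, -5, -6, -3, 1, -1, 9, -9, -3, -12)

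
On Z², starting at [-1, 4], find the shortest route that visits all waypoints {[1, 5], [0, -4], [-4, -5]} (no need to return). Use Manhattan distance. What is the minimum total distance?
18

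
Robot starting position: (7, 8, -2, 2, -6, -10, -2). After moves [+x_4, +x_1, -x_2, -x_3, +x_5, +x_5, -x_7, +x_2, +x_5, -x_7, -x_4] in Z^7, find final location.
(8, 8, -3, 2, -3, -10, -4)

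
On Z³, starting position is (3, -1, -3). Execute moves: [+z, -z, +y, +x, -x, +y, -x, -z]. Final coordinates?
(2, 1, -4)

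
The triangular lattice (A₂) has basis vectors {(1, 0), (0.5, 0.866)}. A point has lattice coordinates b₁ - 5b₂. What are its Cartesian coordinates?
(-1.5, -4.33)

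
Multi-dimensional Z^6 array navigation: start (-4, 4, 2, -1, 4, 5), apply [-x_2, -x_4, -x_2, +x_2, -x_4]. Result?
(-4, 3, 2, -3, 4, 5)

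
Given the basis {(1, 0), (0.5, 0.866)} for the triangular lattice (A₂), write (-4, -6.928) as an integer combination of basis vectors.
-8b₂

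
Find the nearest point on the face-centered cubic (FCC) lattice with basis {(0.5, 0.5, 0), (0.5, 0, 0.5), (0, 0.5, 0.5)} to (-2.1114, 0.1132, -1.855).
(-2, 0, -2)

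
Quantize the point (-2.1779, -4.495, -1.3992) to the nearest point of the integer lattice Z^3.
(-2, -4, -1)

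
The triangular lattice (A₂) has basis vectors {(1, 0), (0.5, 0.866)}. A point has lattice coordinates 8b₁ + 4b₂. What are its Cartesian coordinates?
(10, 3.464)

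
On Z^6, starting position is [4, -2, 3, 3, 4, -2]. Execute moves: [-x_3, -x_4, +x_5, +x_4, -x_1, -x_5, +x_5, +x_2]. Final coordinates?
(3, -1, 2, 3, 5, -2)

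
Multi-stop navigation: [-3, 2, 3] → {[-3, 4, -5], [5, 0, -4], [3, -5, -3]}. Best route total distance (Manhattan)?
31
(one optimal route: (-3, 2, 3) → (-3, 4, -5) → (5, 0, -4) → (3, -5, -3))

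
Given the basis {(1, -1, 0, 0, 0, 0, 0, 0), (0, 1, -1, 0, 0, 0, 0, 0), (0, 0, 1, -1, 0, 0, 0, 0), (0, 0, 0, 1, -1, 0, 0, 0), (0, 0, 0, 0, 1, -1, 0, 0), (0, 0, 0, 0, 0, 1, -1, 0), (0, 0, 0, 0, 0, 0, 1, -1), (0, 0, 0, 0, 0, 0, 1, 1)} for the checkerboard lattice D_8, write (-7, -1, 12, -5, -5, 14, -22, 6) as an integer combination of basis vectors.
-7b₁ - 8b₂ + 4b₃ - b₄ - 6b₅ + 8b₆ - 10b₇ - 4b₈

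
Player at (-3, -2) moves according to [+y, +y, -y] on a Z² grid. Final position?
(-3, -1)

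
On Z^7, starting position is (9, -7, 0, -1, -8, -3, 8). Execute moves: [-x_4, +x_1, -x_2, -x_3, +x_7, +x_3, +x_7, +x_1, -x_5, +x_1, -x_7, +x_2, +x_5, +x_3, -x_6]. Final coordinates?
(12, -7, 1, -2, -8, -4, 9)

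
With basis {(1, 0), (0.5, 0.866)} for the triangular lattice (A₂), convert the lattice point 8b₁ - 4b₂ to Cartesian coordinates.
(6, -3.464)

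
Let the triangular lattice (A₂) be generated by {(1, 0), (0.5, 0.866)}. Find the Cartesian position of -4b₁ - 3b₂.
(-5.5, -2.598)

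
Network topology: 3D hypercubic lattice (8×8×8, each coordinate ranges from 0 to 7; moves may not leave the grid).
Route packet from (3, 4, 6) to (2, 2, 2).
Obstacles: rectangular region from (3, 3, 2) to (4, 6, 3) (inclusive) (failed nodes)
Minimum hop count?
7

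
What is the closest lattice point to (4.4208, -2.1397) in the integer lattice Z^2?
(4, -2)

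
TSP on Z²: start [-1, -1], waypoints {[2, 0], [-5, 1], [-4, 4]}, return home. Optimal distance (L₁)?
24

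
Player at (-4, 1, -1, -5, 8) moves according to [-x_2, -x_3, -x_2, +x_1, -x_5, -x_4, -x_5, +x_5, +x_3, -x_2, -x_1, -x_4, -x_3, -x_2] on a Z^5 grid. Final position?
(-4, -3, -2, -7, 7)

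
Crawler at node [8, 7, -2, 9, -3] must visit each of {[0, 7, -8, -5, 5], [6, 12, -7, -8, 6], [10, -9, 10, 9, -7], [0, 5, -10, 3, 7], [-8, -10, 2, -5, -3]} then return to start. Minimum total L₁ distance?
200
(one optimal route: (8, 7, -2, 9, -3) → (6, 12, -7, -8, 6) → (0, 7, -8, -5, 5) → (0, 5, -10, 3, 7) → (-8, -10, 2, -5, -3) → (10, -9, 10, 9, -7) → (8, 7, -2, 9, -3))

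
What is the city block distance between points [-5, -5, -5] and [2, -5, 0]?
12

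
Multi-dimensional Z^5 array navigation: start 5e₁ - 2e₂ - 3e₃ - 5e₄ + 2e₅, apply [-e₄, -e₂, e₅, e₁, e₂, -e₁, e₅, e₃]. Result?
(5, -2, -2, -6, 4)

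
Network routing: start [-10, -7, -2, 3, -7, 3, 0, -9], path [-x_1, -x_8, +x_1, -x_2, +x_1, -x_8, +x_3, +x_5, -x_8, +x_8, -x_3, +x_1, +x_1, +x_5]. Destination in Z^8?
(-7, -8, -2, 3, -5, 3, 0, -11)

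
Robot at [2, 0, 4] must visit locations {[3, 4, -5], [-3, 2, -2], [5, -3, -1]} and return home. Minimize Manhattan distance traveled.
48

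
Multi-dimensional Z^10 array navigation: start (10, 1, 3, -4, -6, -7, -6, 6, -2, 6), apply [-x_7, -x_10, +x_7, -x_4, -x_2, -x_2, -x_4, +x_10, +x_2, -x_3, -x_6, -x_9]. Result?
(10, 0, 2, -6, -6, -8, -6, 6, -3, 6)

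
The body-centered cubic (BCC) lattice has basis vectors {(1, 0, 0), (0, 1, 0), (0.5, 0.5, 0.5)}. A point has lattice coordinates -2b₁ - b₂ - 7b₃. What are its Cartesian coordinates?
(-5.5, -4.5, -3.5)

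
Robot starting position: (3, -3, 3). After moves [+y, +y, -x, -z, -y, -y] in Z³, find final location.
(2, -3, 2)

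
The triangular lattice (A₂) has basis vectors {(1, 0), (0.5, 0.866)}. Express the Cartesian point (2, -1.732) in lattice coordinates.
3b₁ - 2b₂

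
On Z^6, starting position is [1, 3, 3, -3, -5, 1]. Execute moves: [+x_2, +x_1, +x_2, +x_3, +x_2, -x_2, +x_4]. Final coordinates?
(2, 5, 4, -2, -5, 1)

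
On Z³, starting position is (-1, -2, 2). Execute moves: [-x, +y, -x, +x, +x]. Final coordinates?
(-1, -1, 2)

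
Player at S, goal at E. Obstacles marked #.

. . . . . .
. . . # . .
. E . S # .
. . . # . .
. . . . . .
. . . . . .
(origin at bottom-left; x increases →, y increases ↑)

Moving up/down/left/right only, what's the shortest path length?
2
(one shortest path: (3, 3) → (2, 3) → (1, 3))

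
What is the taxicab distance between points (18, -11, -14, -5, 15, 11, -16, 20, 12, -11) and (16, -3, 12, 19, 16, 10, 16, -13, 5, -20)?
143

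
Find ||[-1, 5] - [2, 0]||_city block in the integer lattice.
8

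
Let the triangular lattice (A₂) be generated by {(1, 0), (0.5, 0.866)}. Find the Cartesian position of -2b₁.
(-2, 0)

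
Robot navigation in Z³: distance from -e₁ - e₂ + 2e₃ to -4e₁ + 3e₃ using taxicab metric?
5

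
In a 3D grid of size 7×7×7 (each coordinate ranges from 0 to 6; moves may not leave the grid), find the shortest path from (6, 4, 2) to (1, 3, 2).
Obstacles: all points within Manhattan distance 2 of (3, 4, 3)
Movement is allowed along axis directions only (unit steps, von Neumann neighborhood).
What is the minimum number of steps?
8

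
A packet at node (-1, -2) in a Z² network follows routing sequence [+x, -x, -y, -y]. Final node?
(-1, -4)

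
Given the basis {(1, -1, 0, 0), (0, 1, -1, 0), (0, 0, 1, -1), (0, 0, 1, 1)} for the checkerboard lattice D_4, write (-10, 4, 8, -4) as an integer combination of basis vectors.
-10b₁ - 6b₂ + 3b₃ - b₄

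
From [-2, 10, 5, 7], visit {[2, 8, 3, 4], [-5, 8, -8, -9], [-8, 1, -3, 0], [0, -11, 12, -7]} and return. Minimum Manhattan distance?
152
(one optimal route: (-2, 10, 5, 7) → (2, 8, 3, 4) → (-5, 8, -8, -9) → (-8, 1, -3, 0) → (0, -11, 12, -7) → (-2, 10, 5, 7))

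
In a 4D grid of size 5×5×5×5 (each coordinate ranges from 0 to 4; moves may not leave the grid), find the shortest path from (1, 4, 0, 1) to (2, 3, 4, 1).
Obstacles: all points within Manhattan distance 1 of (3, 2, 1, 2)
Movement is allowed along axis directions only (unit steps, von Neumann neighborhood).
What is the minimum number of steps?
6
(one shortest path: (1, 4, 0, 1) → (2, 4, 0, 1) → (2, 3, 0, 1) → (2, 3, 1, 1) → (2, 3, 2, 1) → (2, 3, 3, 1) → (2, 3, 4, 1))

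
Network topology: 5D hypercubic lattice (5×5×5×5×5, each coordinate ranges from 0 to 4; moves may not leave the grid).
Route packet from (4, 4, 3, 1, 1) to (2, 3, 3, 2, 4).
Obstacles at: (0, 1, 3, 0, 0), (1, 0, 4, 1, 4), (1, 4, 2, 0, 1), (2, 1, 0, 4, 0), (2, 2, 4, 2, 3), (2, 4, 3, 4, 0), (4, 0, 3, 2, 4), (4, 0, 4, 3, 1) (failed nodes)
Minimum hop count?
7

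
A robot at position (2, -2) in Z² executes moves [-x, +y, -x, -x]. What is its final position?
(-1, -1)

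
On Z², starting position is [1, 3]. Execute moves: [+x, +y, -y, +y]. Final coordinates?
(2, 4)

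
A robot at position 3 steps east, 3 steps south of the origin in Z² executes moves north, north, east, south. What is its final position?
(4, -2)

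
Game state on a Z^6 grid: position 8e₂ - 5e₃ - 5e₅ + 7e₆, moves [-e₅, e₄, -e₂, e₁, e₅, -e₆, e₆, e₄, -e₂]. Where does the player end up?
(1, 6, -5, 2, -5, 7)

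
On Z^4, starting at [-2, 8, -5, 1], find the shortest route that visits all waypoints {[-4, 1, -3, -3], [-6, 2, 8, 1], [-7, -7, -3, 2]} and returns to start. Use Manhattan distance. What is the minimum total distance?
76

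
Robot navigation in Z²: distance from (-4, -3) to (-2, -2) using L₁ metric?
3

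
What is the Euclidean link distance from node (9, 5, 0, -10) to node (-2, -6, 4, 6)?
22.6716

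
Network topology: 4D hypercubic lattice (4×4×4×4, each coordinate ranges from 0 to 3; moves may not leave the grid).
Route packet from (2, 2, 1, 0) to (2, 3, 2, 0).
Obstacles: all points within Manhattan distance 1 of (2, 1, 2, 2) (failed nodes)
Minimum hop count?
2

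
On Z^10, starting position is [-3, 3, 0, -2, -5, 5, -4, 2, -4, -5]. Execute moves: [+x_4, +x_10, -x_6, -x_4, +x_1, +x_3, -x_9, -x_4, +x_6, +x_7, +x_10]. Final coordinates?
(-2, 3, 1, -3, -5, 5, -3, 2, -5, -3)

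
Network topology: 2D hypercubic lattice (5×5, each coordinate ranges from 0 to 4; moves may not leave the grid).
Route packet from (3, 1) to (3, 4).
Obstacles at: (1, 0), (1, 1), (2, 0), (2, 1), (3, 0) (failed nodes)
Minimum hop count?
3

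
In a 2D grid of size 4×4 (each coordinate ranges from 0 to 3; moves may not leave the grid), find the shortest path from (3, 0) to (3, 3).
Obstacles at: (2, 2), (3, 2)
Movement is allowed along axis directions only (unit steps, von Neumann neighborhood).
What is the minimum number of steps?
7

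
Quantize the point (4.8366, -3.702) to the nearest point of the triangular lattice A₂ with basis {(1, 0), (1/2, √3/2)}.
(5, -3.464)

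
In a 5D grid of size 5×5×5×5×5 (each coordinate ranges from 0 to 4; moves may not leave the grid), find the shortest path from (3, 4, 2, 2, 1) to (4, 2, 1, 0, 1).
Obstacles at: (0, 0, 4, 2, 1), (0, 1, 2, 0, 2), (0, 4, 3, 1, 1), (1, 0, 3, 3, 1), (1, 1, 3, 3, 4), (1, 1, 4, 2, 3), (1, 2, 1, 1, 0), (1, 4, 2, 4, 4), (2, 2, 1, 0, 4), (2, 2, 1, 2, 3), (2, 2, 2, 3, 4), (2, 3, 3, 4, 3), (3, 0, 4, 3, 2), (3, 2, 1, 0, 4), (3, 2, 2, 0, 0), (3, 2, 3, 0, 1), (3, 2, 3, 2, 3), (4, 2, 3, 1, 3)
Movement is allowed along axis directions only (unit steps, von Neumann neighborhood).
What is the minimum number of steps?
6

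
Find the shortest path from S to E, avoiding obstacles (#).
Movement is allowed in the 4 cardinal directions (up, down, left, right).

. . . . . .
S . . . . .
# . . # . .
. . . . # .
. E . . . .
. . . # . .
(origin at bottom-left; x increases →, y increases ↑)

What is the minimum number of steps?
4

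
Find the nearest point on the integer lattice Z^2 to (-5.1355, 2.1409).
(-5, 2)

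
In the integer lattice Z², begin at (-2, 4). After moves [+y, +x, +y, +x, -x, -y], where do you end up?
(-1, 5)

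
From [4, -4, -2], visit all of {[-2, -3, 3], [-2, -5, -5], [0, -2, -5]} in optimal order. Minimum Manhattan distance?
24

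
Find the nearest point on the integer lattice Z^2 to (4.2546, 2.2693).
(4, 2)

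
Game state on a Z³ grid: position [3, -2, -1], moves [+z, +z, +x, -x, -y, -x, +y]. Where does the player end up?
(2, -2, 1)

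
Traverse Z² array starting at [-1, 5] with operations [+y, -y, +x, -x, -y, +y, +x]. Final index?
(0, 5)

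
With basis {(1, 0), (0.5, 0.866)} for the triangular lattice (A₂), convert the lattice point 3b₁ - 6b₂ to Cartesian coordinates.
(0, -5.196)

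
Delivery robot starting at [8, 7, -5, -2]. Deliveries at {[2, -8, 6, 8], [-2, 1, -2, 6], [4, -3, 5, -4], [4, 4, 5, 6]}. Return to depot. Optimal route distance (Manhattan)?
106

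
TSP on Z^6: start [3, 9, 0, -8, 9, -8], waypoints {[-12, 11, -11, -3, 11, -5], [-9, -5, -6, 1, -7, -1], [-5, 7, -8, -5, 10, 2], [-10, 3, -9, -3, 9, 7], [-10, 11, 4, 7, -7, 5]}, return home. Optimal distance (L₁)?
222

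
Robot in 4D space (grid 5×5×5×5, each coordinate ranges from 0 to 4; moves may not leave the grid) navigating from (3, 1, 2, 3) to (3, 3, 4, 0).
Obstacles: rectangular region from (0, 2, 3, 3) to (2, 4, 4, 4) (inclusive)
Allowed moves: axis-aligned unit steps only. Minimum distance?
7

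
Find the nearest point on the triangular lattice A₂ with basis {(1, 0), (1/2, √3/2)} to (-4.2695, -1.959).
(-4, -1.732)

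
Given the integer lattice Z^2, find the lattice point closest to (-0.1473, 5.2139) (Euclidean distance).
(0, 5)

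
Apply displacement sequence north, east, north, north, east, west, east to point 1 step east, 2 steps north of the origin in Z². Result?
(3, 5)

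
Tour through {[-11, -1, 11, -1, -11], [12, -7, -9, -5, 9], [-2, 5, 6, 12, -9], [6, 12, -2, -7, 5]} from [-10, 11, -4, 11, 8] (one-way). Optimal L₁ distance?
180
(one optimal route: (-10, 11, -4, 11, 8) → (-2, 5, 6, 12, -9) → (-11, -1, 11, -1, -11) → (6, 12, -2, -7, 5) → (12, -7, -9, -5, 9))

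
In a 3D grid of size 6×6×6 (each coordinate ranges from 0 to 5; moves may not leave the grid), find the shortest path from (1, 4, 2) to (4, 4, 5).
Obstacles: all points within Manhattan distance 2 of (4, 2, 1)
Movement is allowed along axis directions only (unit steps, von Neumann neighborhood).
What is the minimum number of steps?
6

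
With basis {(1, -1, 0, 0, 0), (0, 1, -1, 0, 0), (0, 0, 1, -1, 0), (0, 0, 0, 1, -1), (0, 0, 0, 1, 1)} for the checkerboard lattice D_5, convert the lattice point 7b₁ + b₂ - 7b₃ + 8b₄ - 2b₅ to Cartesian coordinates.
(7, -6, -8, 13, -10)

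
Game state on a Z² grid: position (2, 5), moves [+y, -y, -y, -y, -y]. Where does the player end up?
(2, 2)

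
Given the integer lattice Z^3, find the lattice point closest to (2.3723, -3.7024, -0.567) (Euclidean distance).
(2, -4, -1)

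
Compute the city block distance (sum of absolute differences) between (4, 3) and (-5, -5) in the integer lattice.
17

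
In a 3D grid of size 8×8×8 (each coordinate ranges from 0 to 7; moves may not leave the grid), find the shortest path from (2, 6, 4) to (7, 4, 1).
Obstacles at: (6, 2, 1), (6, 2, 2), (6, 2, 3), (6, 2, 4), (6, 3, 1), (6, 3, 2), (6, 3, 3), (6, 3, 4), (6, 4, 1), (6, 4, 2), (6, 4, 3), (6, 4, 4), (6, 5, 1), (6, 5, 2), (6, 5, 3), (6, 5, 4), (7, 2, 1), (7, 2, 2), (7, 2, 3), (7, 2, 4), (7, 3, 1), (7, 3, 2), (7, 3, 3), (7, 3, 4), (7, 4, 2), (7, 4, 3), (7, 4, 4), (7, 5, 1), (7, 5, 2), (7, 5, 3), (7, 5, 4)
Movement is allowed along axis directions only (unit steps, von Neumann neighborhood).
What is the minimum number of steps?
12
(one shortest path: (2, 6, 4) → (3, 6, 4) → (4, 6, 4) → (5, 6, 4) → (6, 6, 4) → (7, 6, 4) → (7, 6, 3) → (7, 6, 2) → (7, 6, 1) → (7, 6, 0) → (7, 5, 0) → (7, 4, 0) → (7, 4, 1))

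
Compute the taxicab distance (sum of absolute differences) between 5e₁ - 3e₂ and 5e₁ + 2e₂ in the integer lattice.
5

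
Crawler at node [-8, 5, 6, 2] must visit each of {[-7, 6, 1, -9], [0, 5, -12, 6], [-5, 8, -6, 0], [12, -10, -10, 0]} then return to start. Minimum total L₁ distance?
142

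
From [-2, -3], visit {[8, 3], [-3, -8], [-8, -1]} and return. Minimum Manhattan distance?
54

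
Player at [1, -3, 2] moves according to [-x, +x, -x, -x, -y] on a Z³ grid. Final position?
(-1, -4, 2)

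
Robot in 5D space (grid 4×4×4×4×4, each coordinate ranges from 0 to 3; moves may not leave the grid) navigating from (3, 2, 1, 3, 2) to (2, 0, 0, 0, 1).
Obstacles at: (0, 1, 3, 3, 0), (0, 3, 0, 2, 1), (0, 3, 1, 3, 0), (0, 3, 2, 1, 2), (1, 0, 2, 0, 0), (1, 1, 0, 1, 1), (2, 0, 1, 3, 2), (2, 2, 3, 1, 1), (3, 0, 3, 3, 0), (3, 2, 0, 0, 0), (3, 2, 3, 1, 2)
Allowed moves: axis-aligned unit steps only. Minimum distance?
8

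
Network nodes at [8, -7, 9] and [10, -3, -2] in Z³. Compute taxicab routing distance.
17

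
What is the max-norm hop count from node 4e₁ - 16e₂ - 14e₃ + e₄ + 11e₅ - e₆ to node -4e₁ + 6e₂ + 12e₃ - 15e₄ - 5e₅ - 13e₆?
26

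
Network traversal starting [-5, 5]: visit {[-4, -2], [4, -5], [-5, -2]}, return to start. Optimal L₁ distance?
38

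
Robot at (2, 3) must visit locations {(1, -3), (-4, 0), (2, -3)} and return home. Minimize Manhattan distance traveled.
24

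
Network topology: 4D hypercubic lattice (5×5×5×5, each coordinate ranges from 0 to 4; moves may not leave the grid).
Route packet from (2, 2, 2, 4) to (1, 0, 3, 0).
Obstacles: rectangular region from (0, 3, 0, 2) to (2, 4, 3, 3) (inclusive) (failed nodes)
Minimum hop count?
8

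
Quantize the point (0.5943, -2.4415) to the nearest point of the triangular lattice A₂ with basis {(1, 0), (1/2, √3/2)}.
(0.5, -2.598)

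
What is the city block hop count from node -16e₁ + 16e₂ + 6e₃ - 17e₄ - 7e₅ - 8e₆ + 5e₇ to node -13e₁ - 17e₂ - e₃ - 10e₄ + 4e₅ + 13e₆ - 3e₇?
90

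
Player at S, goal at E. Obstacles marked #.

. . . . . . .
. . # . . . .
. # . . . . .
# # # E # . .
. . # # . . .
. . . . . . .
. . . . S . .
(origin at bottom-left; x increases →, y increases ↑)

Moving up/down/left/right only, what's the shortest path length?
8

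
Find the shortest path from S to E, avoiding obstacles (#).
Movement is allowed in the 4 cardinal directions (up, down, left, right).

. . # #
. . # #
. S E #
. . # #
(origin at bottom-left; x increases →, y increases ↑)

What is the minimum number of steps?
1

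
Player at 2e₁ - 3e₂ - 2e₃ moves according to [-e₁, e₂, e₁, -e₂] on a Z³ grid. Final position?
(2, -3, -2)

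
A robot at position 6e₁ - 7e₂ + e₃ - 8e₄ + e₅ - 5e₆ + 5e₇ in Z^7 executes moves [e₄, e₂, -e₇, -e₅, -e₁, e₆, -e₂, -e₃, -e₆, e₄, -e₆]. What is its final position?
(5, -7, 0, -6, 0, -6, 4)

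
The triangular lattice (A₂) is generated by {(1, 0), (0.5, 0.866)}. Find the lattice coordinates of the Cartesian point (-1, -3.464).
b₁ - 4b₂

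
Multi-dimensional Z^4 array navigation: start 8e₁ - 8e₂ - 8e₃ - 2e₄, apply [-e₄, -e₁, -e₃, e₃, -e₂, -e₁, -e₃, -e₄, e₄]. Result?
(6, -9, -9, -3)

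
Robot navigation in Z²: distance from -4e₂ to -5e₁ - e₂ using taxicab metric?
8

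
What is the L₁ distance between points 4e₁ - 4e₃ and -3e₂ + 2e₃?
13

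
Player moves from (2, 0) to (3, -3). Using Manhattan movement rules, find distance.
4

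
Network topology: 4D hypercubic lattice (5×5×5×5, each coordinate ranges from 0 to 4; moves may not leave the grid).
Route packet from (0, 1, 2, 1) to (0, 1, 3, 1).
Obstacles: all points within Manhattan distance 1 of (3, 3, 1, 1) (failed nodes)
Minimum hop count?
1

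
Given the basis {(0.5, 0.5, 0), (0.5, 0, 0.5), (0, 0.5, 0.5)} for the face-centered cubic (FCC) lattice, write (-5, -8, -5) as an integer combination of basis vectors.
-8b₁ - 2b₂ - 8b₃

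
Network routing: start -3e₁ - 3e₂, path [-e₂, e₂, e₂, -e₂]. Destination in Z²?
(-3, -3)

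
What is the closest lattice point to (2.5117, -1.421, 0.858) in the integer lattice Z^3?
(3, -1, 1)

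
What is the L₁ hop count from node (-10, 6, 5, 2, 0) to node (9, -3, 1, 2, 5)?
37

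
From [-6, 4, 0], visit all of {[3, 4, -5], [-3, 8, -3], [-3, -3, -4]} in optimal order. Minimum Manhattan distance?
36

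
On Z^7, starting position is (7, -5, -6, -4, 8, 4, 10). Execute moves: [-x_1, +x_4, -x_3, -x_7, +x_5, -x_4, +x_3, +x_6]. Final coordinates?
(6, -5, -6, -4, 9, 5, 9)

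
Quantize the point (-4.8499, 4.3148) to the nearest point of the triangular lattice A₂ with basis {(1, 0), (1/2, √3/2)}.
(-4.5, 4.33)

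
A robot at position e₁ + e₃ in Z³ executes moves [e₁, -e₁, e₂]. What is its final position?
(1, 1, 1)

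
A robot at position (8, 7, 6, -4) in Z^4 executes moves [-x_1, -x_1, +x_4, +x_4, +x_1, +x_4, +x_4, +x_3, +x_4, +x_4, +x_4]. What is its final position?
(7, 7, 7, 3)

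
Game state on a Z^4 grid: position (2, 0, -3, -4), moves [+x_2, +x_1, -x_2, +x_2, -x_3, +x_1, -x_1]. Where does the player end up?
(3, 1, -4, -4)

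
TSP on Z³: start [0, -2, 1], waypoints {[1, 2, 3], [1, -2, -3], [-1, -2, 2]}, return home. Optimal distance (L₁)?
24
(one optimal route: (0, -2, 1) → (1, -2, -3) → (1, 2, 3) → (-1, -2, 2) → (0, -2, 1))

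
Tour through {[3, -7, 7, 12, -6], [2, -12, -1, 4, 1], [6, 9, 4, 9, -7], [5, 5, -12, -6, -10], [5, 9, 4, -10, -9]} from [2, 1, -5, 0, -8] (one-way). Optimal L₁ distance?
124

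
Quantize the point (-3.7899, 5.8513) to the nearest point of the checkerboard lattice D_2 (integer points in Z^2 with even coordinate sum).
(-4, 6)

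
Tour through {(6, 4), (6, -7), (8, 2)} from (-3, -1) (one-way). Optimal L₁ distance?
29
(one optimal route: (-3, -1) → (6, 4) → (8, 2) → (6, -7))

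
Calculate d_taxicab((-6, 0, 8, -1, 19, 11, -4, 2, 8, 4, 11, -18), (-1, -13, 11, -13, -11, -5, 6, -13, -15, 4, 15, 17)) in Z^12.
166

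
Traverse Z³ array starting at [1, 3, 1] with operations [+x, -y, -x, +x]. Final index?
(2, 2, 1)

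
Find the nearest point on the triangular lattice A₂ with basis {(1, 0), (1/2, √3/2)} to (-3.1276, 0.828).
(-3.5, 0.866)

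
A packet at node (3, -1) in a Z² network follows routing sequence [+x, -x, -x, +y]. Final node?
(2, 0)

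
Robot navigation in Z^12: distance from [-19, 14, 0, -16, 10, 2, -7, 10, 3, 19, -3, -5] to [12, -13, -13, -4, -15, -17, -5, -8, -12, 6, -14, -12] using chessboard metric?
31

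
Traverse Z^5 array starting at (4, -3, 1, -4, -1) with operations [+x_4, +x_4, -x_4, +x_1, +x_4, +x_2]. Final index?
(5, -2, 1, -2, -1)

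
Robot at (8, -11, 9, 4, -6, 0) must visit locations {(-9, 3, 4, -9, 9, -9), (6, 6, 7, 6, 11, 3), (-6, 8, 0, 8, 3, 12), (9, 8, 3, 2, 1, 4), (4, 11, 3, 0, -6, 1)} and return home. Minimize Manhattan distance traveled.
240
(one optimal route: (8, -11, 9, 4, -6, 0) → (6, 6, 7, 6, 11, 3) → (-9, 3, 4, -9, 9, -9) → (-6, 8, 0, 8, 3, 12) → (9, 8, 3, 2, 1, 4) → (4, 11, 3, 0, -6, 1) → (8, -11, 9, 4, -6, 0))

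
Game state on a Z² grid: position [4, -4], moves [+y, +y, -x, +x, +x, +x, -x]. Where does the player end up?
(5, -2)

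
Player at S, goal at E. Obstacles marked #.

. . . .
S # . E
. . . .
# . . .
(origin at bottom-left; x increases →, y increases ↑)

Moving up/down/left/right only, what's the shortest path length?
5
(one shortest path: (0, 2) → (0, 1) → (1, 1) → (2, 1) → (3, 1) → (3, 2))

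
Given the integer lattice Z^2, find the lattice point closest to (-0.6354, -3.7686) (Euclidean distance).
(-1, -4)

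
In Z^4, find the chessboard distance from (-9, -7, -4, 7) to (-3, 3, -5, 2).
10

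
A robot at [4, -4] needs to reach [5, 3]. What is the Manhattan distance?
8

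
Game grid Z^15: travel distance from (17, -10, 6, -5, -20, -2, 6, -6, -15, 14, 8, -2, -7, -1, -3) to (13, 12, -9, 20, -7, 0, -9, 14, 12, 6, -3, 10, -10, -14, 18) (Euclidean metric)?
61.8466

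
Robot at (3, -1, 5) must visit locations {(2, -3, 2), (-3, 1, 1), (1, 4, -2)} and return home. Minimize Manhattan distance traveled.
40
(one optimal route: (3, -1, 5) → (2, -3, 2) → (-3, 1, 1) → (1, 4, -2) → (3, -1, 5))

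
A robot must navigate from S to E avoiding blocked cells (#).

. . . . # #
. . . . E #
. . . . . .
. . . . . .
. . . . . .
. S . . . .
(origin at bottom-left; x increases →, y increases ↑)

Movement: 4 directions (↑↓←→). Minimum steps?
7
(one shortest path: (1, 0) → (2, 0) → (3, 0) → (4, 0) → (4, 1) → (4, 2) → (4, 3) → (4, 4))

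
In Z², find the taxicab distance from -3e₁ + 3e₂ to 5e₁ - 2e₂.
13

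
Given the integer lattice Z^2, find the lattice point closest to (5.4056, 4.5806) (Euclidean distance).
(5, 5)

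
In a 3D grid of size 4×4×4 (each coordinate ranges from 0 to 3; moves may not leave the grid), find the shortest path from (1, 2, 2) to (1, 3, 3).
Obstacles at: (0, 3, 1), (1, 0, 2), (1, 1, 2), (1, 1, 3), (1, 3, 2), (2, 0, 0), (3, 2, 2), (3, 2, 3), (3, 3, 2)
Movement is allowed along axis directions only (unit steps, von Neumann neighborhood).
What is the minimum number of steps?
2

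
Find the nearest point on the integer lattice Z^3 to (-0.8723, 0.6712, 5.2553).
(-1, 1, 5)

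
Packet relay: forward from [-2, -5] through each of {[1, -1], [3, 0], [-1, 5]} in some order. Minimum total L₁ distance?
19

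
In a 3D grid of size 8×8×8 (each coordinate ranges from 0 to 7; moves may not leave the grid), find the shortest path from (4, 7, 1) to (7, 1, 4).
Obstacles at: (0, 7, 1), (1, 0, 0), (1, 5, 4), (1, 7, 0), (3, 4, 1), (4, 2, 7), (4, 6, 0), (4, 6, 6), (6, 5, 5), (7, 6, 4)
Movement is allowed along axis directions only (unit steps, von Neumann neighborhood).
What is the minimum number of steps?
12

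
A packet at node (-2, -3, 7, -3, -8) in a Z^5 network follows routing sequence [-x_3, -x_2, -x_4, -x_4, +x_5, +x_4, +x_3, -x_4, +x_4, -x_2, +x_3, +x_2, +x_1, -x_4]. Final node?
(-1, -4, 8, -5, -7)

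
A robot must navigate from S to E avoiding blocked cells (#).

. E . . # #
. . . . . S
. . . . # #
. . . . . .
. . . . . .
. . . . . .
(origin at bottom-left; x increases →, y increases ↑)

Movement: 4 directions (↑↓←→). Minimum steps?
5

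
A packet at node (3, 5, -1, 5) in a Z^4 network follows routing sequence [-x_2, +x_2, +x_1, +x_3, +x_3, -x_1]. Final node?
(3, 5, 1, 5)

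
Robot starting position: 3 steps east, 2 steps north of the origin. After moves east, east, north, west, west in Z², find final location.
(3, 3)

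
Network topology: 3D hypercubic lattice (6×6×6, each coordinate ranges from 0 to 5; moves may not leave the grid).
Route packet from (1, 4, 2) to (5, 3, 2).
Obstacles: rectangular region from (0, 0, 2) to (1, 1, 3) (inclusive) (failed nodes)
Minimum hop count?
5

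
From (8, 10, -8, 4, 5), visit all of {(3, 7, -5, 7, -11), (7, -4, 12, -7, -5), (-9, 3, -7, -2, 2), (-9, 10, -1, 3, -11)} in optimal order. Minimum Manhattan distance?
138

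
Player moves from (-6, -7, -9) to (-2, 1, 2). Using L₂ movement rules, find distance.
14.1774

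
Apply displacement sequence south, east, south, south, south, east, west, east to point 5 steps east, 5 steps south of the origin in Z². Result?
(7, -9)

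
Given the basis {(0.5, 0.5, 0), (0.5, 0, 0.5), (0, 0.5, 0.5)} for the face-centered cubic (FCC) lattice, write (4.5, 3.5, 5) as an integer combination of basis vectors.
3b₁ + 6b₂ + 4b₃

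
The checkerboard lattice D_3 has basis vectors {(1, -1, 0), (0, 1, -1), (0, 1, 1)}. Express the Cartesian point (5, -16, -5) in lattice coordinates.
5b₁ - 3b₂ - 8b₃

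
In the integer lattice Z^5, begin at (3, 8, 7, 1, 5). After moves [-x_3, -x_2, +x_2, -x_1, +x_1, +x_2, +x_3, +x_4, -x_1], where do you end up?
(2, 9, 7, 2, 5)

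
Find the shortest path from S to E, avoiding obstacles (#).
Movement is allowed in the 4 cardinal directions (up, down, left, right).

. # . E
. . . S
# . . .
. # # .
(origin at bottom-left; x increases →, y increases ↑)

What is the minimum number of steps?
1
(one shortest path: (3, 2) → (3, 3))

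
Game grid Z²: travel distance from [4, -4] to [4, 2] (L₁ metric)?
6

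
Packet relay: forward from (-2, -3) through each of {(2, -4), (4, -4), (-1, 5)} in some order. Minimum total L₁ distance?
21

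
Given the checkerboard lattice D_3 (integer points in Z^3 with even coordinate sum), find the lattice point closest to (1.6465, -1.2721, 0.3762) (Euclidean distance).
(2, -1, 1)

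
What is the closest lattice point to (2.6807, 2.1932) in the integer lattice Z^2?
(3, 2)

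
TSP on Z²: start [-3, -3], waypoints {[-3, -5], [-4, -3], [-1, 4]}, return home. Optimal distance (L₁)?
24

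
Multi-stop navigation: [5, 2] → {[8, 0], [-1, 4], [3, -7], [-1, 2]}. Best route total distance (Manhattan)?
32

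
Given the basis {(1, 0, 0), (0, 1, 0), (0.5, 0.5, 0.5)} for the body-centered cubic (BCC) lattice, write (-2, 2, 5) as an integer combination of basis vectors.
-7b₁ - 3b₂ + 10b₃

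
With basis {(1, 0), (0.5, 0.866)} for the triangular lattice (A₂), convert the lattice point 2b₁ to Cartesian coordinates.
(2, 0)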